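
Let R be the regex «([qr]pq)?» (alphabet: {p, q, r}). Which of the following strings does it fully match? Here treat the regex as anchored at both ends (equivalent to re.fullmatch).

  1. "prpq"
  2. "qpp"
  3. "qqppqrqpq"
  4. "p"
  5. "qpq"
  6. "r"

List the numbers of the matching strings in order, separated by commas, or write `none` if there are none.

5

1 → no match
2 → no match
3 → no match
4 → no match
5 → match
6 → no match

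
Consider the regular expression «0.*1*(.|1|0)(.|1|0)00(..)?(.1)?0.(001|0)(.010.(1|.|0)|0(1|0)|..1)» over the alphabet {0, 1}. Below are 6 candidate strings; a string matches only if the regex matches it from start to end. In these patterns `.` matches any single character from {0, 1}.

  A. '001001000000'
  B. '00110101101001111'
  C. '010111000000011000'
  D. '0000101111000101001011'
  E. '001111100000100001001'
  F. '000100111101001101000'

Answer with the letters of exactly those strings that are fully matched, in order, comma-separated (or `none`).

A, D, E, F

A → match
B → no match
C → no match
D → match
E → match
F → match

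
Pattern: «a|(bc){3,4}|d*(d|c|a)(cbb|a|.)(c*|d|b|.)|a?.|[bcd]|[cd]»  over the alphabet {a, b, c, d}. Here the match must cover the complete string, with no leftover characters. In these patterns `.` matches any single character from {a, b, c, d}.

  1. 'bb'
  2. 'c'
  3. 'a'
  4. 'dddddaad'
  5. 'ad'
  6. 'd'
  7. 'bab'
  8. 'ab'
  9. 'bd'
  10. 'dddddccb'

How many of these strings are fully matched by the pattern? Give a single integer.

1. 'bb' → no match
2. 'c' → match
3. 'a' → match
4. 'dddddaad' → match
5. 'ad' → match
6. 'd' → match
7. 'bab' → no match
8. 'ab' → match
9. 'bd' → no match
10. 'dddddccb' → match
Total matched: 7

7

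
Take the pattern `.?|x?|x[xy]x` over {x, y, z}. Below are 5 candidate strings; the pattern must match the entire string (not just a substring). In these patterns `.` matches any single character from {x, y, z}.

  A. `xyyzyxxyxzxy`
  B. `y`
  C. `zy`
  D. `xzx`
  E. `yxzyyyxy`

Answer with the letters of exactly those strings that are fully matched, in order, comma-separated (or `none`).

A → no match
B → match
C → no match
D → no match
E → no match

B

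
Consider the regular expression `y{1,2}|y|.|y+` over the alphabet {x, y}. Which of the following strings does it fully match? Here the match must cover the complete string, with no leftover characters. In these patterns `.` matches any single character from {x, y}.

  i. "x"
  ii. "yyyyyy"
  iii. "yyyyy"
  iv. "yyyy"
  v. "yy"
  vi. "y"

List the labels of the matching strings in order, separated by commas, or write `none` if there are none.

i, ii, iii, iv, v, vi

i → match
ii → match
iii → match
iv → match
v → match
vi → match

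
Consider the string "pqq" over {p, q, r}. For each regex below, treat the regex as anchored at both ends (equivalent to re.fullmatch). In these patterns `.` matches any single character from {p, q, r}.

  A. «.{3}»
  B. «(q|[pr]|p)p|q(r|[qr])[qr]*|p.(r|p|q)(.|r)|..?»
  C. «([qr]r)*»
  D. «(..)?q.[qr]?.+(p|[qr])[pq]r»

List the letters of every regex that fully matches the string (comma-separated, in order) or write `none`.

A → match
B → no match
C → no match
D → no match — must end with "r"

A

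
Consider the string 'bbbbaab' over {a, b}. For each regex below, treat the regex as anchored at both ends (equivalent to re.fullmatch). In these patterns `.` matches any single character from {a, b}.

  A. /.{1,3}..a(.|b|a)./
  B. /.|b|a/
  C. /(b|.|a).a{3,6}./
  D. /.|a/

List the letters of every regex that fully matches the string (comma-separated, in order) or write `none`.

A

A → match
B → no match
C → no match
D → no match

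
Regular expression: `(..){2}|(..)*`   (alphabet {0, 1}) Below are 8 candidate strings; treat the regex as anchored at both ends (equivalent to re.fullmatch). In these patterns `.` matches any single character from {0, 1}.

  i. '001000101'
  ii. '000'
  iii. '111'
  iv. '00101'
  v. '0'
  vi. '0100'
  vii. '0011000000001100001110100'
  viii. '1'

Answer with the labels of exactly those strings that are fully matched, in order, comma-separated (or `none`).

i → no match
ii → no match
iii → no match
iv → no match
v → no match
vi → match
vii → no match
viii → no match

vi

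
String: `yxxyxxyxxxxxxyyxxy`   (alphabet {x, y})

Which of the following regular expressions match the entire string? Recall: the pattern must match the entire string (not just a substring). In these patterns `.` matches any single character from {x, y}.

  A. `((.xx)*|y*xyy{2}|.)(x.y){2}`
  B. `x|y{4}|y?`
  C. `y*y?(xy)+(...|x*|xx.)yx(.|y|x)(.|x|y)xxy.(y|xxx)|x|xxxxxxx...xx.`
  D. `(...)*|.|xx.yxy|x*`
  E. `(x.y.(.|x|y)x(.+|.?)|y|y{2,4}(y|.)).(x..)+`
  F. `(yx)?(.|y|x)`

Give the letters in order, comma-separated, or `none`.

A → match
B → no match
C → no match
D → match
E → no match
F → no match

A, D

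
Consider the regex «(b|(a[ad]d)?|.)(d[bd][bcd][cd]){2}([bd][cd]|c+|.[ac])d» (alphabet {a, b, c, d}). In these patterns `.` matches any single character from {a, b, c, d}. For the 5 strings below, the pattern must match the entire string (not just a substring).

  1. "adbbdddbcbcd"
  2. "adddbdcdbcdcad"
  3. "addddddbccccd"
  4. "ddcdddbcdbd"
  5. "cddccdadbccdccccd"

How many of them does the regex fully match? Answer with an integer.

3

1 → match
2 → match
3 → match
4 → no match
5 → no match
Total matched: 3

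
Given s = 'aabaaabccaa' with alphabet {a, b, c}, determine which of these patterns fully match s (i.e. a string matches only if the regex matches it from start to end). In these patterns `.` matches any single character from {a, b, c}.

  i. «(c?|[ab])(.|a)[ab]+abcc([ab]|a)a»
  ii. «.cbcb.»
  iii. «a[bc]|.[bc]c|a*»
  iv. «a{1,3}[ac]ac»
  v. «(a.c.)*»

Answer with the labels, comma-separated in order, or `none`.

i → match
ii → no match
iii → no match
iv → no match — must end with 'ac'
v → no match

i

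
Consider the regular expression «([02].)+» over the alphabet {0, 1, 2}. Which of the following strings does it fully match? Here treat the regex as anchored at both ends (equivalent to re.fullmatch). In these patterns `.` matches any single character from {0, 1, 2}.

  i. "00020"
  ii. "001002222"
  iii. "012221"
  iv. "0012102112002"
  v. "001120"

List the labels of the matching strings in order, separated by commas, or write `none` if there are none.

iii

i → no match
ii → no match
iii → match
iv → no match
v → no match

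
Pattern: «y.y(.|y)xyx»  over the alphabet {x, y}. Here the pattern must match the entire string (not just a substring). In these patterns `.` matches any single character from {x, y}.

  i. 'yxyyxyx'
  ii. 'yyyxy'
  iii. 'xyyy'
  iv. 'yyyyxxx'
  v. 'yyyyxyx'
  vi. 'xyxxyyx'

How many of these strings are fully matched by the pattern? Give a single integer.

i → match
ii → no match — must end with 'xyx'
iii → no match — must start with 'y'
iv → no match — must end with 'xyx'
v → match
vi → no match — must start with 'y'
Total matched: 2

2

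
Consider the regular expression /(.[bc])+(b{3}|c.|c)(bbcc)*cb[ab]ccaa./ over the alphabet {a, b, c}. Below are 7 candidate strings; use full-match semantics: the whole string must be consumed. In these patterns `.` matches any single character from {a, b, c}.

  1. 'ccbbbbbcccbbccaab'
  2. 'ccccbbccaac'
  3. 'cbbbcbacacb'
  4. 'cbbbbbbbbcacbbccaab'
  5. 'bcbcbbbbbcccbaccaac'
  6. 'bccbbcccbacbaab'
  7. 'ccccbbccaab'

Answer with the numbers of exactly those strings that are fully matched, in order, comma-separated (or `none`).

1 → match
2 → match
3 → no match
4 → no match
5 → match
6 → no match
7 → match

1, 2, 5, 7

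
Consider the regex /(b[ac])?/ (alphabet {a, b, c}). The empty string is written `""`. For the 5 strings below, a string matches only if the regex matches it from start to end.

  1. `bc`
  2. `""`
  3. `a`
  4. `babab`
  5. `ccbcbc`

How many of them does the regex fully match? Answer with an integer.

2

1 → match
2 → match
3 → no match
4 → no match
5 → no match
Total matched: 2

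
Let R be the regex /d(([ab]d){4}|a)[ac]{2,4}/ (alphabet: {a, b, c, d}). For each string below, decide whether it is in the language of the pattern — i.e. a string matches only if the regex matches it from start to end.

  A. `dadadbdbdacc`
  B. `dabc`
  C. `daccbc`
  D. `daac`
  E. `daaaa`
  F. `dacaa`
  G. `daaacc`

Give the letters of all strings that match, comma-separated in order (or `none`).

A, D, E, F, G

A → match
B → no match
C → no match
D → match
E → match
F → match
G → match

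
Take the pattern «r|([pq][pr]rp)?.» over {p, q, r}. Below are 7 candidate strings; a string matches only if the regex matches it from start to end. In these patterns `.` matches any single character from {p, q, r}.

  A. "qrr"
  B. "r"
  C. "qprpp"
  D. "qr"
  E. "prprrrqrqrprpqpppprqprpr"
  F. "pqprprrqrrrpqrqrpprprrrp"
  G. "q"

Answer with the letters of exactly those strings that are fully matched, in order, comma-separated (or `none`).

B, C, G

A. "qrr" → no match
B. "r" → match
C. "qprpp" → match
D. "qr" → no match
E → no match
F → no match
G. "q" → match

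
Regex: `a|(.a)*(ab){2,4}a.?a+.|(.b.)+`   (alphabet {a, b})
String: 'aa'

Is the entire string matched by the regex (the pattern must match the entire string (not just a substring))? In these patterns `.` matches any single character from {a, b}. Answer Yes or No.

No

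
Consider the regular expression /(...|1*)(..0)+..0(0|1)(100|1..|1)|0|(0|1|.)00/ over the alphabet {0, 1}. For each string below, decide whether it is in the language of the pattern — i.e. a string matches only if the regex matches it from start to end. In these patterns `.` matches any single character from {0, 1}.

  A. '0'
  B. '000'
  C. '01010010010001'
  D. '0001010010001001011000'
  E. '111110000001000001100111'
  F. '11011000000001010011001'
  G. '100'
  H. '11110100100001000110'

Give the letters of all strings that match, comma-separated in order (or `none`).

A → match
B → match
C → match
D → no match
E → match
F → match
G → match
H → match

A, B, C, E, F, G, H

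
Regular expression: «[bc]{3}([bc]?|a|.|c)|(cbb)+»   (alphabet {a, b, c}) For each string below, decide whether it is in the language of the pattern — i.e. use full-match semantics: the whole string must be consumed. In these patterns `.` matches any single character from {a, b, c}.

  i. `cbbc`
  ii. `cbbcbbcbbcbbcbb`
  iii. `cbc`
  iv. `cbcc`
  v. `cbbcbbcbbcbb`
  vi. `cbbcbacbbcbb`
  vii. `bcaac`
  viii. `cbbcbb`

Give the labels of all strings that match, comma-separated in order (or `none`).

i, ii, iii, iv, v, viii

i → match
ii → match
iii → match
iv → match
v → match
vi → no match
vii → no match
viii → match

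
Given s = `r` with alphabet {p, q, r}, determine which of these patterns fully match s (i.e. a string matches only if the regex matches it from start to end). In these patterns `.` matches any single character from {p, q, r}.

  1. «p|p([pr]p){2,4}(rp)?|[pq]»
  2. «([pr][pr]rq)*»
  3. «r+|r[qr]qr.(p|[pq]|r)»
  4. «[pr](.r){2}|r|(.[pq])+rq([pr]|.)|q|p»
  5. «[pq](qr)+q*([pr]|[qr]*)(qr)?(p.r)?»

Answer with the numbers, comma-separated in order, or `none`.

3, 4

1 → no match
2 → no match
3 → match
4 → match
5 → no match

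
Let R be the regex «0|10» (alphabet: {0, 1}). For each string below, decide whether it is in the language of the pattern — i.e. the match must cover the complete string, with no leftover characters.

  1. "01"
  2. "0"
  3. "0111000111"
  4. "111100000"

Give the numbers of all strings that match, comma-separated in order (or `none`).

2

1 → no match
2 → match
3 → no match
4 → no match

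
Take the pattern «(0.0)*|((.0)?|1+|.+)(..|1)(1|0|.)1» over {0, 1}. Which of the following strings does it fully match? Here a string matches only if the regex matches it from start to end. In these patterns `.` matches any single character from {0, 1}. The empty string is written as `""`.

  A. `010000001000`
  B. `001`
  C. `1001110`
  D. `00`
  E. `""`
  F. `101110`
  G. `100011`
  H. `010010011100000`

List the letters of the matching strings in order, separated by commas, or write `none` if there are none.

E, G

A. `010000001000` → no match
B. `001` → no match
C. `1001110` → no match
D. `00` → no match
E. `""` → match
F. `101110` → no match
G. `100011` → match
H → no match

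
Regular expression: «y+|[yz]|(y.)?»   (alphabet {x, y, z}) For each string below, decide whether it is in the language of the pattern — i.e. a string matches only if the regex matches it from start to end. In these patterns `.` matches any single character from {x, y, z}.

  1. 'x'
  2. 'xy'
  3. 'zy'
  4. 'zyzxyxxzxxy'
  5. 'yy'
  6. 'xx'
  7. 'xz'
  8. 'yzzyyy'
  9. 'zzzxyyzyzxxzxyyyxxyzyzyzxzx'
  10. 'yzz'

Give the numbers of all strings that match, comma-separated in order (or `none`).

5

1 → no match
2 → no match
3 → no match
4 → no match
5 → match
6 → no match
7 → no match
8 → no match
9 → no match
10 → no match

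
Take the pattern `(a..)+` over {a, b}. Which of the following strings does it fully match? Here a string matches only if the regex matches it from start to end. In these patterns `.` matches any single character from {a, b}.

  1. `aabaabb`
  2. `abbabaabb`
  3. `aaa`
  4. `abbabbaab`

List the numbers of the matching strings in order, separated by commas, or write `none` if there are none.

2, 3, 4

1. `aabaabb` → no match
2. `abbabaabb` → match
3. `aaa` → match
4. `abbabbaab` → match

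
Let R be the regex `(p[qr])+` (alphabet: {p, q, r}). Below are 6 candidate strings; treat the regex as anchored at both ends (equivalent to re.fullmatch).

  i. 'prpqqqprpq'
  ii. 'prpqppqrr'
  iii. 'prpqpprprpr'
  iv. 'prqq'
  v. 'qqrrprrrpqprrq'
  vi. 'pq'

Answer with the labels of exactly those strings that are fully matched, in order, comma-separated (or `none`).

i → no match
ii → no match
iii → no match
iv → no match
v → no match — must start with 'p'
vi → match

vi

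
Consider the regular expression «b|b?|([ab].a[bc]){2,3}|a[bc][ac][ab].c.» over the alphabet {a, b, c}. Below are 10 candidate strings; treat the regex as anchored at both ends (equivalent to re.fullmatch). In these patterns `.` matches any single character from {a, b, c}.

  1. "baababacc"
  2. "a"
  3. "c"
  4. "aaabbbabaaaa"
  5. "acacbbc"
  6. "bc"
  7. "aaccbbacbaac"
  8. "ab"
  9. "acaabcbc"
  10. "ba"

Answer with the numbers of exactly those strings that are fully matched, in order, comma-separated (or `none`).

none

1. "baababacc" → no match
2. "a" → no match
3. "c" → no match
4. "aaabbbabaaaa" → no match
5. "acacbbc" → no match
6. "bc" → no match
7. "aaccbbacbaac" → no match
8. "ab" → no match
9. "acaabcbc" → no match
10. "ba" → no match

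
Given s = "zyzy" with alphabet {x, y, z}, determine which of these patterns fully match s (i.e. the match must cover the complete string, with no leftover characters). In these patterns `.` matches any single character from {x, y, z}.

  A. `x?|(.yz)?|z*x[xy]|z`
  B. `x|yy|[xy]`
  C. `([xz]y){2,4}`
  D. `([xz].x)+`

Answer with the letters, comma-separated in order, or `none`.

A → no match
B → no match
C → match
D → no match — must end with "x"

C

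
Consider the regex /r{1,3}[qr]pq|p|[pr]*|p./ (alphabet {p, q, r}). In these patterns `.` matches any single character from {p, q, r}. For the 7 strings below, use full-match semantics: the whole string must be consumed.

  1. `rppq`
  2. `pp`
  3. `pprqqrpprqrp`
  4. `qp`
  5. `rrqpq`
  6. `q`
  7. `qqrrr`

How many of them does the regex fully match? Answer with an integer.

2

1 → no match
2 → match
3 → no match
4 → no match
5 → match
6 → no match
7 → no match
Total matched: 2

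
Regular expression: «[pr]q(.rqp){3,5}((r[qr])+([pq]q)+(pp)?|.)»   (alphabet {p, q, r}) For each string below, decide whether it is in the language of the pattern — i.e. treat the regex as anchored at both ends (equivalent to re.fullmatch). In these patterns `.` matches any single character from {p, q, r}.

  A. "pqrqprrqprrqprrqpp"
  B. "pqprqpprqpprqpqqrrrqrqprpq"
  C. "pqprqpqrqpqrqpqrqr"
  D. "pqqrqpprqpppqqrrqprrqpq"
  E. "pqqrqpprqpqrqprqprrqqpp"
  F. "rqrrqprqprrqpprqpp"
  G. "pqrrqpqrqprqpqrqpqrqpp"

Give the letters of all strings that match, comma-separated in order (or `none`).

none

A → no match
B → no match
C → no match
D → no match
E → no match
F → no match
G → no match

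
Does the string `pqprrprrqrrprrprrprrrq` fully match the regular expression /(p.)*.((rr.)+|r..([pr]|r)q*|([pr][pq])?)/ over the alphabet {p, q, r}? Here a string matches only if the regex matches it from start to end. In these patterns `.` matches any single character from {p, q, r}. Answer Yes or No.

No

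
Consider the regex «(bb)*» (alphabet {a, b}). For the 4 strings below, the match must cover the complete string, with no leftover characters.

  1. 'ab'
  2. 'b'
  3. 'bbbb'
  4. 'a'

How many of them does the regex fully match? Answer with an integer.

1. 'ab' → no match
2. 'b' → no match
3. 'bbbb' → match
4. 'a' → no match
Total matched: 1

1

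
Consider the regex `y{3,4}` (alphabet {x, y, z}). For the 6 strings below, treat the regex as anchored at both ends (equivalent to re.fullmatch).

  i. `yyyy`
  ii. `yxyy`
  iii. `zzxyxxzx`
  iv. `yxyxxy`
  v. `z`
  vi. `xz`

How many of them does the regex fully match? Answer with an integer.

1

i → match
ii → no match
iii → no match — must start with `y`
iv → no match
v → no match — must start with `y`
vi → no match — must start with `y`
Total matched: 1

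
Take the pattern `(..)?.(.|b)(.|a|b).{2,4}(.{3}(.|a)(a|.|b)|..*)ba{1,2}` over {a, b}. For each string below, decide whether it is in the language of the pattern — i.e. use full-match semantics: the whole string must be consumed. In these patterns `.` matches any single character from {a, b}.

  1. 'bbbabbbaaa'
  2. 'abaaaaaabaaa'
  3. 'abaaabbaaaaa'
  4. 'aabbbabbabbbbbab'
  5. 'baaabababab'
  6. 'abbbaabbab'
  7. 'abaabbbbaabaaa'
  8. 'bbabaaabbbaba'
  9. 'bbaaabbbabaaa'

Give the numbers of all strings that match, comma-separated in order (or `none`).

8

1 → no match
2 → no match
3 → no match
4 → no match — must end with 'a'
5 → no match — must end with 'a'
6 → no match — must end with 'a'
7 → no match
8 → match
9 → no match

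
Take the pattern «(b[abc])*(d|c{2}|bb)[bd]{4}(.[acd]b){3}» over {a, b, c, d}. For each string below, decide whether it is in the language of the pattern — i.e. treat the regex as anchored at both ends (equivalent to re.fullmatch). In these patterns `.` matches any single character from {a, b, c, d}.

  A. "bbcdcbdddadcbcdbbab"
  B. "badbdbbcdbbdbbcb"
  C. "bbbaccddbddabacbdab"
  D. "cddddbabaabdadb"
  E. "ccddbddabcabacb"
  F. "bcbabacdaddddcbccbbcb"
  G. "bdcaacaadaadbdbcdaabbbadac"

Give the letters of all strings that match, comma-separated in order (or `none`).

A → no match
B → match
C → match
D → no match
E → match
F → no match
G → no match — must end with "b"

B, C, E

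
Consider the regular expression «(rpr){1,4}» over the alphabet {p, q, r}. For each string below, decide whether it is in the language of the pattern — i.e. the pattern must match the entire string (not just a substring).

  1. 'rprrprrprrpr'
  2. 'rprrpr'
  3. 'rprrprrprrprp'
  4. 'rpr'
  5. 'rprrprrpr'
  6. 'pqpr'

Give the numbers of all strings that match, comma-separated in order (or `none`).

1 → match
2 → match
3 → no match — must end with 'rpr'
4 → match
5 → match
6 → no match — must start with 'rpr'

1, 2, 4, 5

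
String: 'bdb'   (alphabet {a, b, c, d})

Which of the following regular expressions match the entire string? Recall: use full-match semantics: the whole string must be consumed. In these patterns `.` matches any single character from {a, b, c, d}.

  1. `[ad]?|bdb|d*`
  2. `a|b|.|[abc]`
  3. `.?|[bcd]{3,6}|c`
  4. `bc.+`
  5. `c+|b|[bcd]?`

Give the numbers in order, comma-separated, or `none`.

1 → match
2 → no match
3 → match
4 → no match — must start with 'bc'
5 → no match

1, 3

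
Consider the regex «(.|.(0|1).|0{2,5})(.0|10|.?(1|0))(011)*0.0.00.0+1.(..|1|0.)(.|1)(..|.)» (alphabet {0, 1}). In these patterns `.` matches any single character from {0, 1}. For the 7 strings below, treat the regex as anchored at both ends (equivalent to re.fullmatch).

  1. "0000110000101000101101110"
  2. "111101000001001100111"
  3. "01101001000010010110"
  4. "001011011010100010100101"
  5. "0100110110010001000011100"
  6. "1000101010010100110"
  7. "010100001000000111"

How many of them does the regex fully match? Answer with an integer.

1

1 → no match
2 → no match
3 → no match
4 → no match
5 → no match
6 → match
7 → no match
Total matched: 1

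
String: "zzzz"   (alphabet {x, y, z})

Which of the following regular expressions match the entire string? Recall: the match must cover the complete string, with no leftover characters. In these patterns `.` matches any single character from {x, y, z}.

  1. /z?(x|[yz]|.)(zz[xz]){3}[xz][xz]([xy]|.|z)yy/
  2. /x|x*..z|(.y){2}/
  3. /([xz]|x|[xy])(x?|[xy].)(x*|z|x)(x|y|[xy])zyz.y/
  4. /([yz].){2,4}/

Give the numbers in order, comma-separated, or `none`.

4

1 → no match — must end with "yy"
2 → no match
3 → no match — must end with "y"
4 → match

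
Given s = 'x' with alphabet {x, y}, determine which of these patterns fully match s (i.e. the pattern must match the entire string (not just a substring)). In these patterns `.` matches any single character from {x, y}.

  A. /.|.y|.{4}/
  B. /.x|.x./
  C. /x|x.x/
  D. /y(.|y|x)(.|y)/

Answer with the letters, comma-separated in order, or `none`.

A → match
B → no match
C → match
D → no match — must start with 'y'

A, C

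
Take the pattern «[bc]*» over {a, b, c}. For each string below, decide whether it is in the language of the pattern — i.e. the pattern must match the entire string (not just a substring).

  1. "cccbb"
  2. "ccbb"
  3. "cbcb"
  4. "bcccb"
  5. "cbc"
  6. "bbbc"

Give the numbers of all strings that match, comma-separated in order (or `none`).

1. "cccbb" → match
2. "ccbb" → match
3. "cbcb" → match
4. "bcccb" → match
5. "cbc" → match
6. "bbbc" → match

1, 2, 3, 4, 5, 6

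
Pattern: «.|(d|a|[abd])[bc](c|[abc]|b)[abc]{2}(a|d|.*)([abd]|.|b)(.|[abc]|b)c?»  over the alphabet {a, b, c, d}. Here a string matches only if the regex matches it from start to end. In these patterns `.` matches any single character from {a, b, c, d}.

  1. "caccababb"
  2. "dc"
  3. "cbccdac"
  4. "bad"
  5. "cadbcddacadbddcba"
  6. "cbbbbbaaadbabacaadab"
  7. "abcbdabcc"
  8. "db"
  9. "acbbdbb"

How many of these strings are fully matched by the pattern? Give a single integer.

1 → no match
2 → no match
3 → no match
4 → no match
5 → no match
6 → no match
7 → no match
8 → no match
9 → no match
Total matched: 0

0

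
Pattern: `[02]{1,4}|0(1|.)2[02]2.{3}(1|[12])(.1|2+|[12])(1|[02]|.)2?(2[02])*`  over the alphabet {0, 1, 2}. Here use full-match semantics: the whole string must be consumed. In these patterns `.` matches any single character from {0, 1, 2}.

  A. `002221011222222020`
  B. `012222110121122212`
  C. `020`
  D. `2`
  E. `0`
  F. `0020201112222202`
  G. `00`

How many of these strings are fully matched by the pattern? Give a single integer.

6

A → match
B → no match
C. `020` → match
D. `2` → match
E. `0` → match
F → match
G. `00` → match
Total matched: 6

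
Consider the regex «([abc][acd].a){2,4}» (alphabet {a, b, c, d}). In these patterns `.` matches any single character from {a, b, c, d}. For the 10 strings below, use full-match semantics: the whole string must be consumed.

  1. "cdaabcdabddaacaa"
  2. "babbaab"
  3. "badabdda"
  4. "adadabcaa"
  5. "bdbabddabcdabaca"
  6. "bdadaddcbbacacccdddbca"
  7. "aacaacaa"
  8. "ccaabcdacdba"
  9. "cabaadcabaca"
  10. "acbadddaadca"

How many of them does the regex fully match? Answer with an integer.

6

1 → match
2 → no match — must end with "a"
3 → match
4 → no match
5 → match
6 → no match
7 → match
8 → match
9 → match
10 → no match
Total matched: 6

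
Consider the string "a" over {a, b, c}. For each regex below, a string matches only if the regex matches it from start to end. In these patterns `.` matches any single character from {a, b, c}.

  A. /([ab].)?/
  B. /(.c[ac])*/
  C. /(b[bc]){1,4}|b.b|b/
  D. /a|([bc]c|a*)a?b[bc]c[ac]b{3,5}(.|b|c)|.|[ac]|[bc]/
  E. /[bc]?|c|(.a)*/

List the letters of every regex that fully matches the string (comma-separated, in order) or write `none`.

A → no match
B → no match
C → no match — must start with "b"
D → match
E → no match

D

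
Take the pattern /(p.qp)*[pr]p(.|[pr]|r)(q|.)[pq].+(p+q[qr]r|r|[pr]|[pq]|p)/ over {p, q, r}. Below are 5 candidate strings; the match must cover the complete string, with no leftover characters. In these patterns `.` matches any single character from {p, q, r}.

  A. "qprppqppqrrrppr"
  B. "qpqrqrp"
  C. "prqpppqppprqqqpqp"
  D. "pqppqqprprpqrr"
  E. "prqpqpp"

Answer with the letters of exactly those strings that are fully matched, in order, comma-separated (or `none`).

C

A → no match
B → no match
C → match
D → no match
E → no match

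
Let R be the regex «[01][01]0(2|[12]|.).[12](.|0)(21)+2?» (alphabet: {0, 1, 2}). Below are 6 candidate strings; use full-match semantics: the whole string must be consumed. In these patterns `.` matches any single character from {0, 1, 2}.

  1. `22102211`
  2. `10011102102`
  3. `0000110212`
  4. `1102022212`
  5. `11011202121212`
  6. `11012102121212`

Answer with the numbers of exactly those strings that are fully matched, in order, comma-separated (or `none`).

3, 4, 5, 6

1 → no match
2 → no match
3 → match
4 → match
5 → match
6 → match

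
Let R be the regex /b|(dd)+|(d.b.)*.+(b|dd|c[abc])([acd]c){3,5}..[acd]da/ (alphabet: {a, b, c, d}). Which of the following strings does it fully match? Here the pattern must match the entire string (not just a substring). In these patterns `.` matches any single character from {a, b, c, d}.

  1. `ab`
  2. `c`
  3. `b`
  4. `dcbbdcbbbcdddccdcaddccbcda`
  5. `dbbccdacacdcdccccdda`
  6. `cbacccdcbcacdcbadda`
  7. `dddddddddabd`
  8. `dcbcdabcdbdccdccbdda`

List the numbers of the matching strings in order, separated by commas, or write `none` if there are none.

1 → no match
2 → no match
3 → match
4 → no match
5 → no match
6 → no match
7 → no match
8 → no match

3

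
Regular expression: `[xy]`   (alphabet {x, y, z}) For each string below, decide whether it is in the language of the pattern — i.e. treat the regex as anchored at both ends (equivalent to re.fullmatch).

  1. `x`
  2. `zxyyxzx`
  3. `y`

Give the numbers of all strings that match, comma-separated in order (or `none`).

1. `x` → match
2. `zxyyxzx` → no match
3. `y` → match

1, 3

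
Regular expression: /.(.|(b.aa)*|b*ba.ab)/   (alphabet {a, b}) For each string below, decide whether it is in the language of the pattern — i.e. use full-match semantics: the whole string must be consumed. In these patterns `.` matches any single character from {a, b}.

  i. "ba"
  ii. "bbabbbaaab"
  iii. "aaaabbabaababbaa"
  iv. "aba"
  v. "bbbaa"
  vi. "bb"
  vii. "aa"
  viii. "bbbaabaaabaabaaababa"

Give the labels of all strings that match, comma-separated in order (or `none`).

i, v, vi, vii

i. "ba" → match
ii. "bbabbbaaab" → no match
iii → no match
iv. "aba" → no match
v. "bbbaa" → match
vi. "bb" → match
vii. "aa" → match
viii → no match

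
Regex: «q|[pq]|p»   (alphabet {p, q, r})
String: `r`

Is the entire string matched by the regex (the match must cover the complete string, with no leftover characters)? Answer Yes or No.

No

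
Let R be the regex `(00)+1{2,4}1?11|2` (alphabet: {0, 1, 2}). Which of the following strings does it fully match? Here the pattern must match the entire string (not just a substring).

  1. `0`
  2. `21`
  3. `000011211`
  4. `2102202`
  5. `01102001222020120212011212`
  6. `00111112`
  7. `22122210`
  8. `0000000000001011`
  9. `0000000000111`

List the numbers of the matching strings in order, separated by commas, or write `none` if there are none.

1 → no match
2 → no match
3 → no match
4 → no match
5 → no match
6 → no match
7 → no match
8 → no match
9 → no match

none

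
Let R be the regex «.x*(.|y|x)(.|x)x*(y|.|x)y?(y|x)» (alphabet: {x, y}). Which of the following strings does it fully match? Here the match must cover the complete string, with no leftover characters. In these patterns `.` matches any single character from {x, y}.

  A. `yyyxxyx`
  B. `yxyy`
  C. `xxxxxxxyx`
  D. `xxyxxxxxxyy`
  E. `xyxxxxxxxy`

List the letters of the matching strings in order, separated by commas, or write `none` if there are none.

A → match
B → no match
C → match
D → match
E → match

A, C, D, E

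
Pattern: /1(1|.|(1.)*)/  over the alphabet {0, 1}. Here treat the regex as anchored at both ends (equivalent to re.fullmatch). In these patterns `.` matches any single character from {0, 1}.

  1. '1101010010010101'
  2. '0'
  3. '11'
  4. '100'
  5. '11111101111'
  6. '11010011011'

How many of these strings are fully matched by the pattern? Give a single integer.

1 → no match
2 → no match — must start with '1'
3 → match
4 → no match
5 → match
6 → no match
Total matched: 2

2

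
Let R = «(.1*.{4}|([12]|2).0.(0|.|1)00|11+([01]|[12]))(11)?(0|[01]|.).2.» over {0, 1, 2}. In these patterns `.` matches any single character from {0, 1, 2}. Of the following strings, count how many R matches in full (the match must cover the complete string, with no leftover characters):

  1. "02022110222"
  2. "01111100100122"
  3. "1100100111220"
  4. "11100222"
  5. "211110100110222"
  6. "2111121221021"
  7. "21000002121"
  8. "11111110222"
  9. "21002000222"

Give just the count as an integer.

1 → match
2 → match
3 → match
4 → match
5 → match
6 → match
7 → match
8 → match
9 → match
Total matched: 9

9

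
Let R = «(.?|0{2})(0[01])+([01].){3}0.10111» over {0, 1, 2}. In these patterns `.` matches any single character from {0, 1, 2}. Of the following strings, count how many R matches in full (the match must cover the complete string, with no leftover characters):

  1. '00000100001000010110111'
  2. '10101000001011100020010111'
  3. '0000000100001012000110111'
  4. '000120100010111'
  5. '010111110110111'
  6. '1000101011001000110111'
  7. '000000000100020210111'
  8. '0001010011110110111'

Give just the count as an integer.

1 → match
2 → match
3 → match
4 → no match
5 → match
6 → match
7 → match
8 → match
Total matched: 7

7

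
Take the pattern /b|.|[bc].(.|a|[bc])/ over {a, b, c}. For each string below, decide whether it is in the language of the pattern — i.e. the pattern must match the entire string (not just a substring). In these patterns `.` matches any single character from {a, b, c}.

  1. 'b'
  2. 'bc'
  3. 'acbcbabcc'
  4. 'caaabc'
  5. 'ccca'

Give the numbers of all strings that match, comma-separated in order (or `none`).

1

1 → match
2 → no match
3 → no match
4 → no match
5 → no match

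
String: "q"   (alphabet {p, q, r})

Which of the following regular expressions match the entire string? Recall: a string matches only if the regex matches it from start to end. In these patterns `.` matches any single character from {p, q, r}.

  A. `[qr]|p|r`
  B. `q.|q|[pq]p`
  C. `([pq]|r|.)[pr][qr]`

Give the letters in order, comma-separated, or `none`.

A → match
B → match
C → no match

A, B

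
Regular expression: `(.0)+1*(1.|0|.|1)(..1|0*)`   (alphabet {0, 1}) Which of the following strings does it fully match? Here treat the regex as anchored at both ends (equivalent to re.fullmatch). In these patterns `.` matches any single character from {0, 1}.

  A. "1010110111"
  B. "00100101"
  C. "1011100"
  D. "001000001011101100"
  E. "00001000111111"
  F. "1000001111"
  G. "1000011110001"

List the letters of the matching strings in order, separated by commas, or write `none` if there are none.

A, B, C, E, F

A → match
B → match
C → match
D → no match
E → match
F → match
G → no match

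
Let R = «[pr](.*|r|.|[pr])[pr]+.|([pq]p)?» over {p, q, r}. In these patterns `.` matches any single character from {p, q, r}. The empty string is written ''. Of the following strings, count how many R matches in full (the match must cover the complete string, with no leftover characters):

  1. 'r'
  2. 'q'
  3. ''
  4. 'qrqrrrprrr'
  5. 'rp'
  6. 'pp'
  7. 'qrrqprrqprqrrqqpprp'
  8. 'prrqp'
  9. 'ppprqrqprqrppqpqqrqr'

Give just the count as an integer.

2

1 → no match
2 → no match
3 → match
4 → no match
5 → no match
6 → match
7 → no match
8 → no match
9 → no match
Total matched: 2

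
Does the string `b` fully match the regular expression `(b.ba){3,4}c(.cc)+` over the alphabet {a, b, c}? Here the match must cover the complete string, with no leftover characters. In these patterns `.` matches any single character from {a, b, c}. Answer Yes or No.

Every match must end with `cc`, but `b` does not.

No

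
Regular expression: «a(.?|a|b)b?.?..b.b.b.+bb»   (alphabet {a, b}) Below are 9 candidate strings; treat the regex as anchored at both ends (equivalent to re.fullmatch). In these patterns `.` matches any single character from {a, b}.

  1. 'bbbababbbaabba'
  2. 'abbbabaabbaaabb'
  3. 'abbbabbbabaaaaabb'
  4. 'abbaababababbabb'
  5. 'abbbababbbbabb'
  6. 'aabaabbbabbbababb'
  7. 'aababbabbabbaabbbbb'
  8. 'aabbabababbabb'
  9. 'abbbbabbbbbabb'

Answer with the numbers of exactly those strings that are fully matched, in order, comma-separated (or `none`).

3, 4, 5, 6, 8, 9

1 → no match — must start with 'a'
2 → no match
3 → match
4 → match
5 → match
6 → match
7 → no match
8 → match
9 → match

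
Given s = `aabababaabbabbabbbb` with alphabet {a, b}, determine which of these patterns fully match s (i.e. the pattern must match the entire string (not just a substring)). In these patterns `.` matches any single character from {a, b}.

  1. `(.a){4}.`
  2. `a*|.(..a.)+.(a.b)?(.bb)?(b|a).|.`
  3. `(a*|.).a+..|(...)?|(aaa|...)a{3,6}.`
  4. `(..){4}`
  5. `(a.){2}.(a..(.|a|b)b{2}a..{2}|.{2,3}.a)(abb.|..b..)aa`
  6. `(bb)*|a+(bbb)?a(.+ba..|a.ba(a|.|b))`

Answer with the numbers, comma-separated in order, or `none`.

2

1 → no match
2 → match
3 → no match
4 → no match
5 → no match — must end with `aa`
6 → no match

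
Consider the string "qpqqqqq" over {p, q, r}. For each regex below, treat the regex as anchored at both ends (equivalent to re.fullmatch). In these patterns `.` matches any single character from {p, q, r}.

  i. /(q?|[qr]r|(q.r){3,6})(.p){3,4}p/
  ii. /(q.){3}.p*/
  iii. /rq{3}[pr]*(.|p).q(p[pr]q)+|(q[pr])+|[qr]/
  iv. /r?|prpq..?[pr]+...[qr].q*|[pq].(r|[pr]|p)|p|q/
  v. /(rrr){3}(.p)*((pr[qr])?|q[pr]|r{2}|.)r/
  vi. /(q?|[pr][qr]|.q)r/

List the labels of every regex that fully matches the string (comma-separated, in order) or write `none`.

ii

i → no match — must end with "pp"
ii → match
iii → no match
iv → no match
v → no match — must start with "rrr"
vi → no match — must end with "r"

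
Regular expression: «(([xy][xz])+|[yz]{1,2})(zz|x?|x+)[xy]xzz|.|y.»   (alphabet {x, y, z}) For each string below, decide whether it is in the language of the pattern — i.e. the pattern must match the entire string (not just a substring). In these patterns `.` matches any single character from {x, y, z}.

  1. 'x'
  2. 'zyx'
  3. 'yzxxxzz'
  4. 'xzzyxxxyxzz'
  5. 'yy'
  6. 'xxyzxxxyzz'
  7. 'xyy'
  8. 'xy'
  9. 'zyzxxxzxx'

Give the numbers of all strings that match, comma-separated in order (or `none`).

1, 3, 5

1. 'x' → match
2. 'zyx' → no match
3. 'yzxxxzz' → match
4. 'xzzyxxxyxzz' → no match
5. 'yy' → match
6. 'xxyzxxxyzz' → no match
7. 'xyy' → no match
8. 'xy' → no match
9. 'zyzxxxzxx' → no match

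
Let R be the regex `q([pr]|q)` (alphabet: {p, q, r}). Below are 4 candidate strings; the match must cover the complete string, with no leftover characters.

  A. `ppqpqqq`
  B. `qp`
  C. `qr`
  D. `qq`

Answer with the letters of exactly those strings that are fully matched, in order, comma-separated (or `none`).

B, C, D

A → no match — must start with `q`
B → match
C → match
D → match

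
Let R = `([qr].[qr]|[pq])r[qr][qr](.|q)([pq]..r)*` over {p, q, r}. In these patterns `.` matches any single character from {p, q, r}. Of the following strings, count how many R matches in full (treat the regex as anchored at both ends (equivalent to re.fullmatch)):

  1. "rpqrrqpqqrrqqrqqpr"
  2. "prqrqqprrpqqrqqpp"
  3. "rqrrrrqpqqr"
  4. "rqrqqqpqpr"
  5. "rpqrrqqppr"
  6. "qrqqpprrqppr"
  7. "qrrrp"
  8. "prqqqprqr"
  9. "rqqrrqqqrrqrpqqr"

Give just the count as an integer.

3

1 → no match
2 → no match
3 → match
4 → no match
5 → no match
6 → no match
7 → match
8 → match
9 → no match
Total matched: 3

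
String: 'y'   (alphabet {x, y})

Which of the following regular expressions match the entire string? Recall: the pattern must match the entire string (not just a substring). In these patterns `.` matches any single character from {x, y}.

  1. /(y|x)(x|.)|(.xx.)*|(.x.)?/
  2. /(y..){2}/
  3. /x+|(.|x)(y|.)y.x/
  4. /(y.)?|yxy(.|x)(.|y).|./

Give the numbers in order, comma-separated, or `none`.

4

1 → no match
2 → no match
3 → no match — must end with 'x'
4 → match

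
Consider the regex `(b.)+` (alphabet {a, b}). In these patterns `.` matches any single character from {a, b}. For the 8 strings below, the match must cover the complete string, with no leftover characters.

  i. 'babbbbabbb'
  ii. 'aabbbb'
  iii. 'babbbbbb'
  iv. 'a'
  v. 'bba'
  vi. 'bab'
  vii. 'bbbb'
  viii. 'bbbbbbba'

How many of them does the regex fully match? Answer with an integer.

i → no match
ii → no match — must start with 'b'
iii → match
iv → no match — must start with 'b'
v → no match
vi → no match
vii → match
viii → match
Total matched: 3

3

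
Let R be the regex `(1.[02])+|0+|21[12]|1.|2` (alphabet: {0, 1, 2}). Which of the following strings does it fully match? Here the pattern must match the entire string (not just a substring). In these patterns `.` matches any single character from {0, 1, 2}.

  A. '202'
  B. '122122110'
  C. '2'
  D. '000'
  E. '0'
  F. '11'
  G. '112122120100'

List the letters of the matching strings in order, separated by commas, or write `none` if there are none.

A → no match
B → match
C → match
D → match
E → match
F → match
G → match

B, C, D, E, F, G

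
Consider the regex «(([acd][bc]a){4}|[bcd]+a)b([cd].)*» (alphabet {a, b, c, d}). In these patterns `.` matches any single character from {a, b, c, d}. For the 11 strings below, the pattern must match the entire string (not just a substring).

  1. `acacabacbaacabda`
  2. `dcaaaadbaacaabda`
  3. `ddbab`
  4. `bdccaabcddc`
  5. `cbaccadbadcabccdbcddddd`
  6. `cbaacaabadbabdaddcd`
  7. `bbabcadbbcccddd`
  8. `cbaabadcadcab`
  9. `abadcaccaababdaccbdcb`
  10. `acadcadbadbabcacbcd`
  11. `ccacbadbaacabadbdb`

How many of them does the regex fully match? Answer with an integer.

1 → no match
2 → no match
3 → match
4 → no match
5 → match
6 → match
7 → no match
8 → match
9 → no match
10 → match
11 → no match
Total matched: 5

5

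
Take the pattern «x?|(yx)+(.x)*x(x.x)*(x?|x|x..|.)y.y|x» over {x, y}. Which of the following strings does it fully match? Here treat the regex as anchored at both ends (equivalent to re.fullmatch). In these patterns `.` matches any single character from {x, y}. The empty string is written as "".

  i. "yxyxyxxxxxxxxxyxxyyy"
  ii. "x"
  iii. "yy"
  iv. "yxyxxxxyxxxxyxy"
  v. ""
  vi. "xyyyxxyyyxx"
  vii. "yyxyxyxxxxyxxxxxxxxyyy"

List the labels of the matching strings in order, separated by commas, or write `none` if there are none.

i, ii, v

i → match
ii → match
iii → no match
iv → no match
v → match
vi → no match
vii → no match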